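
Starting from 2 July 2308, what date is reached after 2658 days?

+365 (one year) → Jul 2, 2309 (2293 left).
+365 (one year) → Jul 2, 2310 (1928 left).
+365 (one year) → Jul 2, 2311 (1563 left).
+366 (one year; includes Feb 29, 2312) → Jul 2, 2312 (1197 left).
+365 (one year) → Jul 2, 2313 (832 left).
+365 (one year) → Jul 2, 2314 (467 left).
+365 (one year) → Jul 2, 2315 (102 left).
Jul has 31 days: +30 → Aug 1, 2315 (72 left).
Aug has 31 days: +31 → Sep 1, 2315 (41 left).
Sep has 30 days: +30 → Oct 1, 2315 (11 left).
+11 → Oct 12, 2315.

October 12, 2315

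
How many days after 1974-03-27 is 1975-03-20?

Mar 27, 1974 → Apr 27, 1974: 31 days (March has 31).
Apr 27, 1974 → May 27, 1974: 30 days (April has 30).
May 27, 1974 → Jun 27, 1974: 31 days (May has 31).
Jun 27, 1974 → Jul 27, 1974: 30 days (June has 30).
Jul 27, 1974 → Aug 27, 1974: 31 days (July has 31).
Aug 27, 1974 → Sep 27, 1974: 31 days (August has 31).
Sep 27, 1974 → Oct 27, 1974: 30 days (September has 30).
Oct 27, 1974 → Nov 27, 1974: 31 days (October has 31).
Nov 27, 1974 → Dec 27, 1974: 30 days (November has 30).
Dec 27, 1974 → Jan 27, 1975: 31 days (December has 31).
Jan 27, 1975 → Feb 27, 1975: 31 days (January has 31).
Feb 27, 1975 → Mar 20, 1975: 21 days.
Total: 358 days.

358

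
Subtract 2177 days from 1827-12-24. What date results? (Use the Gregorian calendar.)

−365 (one year) → Dec 24, 1826 (1812 left).
−365 (one year) → Dec 24, 1825 (1447 left).
−365 (one year) → Dec 24, 1824 (1082 left).
−366 (one year; includes Feb 29, 1824) → Dec 24, 1823 (716 left).
−365 (one year) → Dec 24, 1822 (351 left).
−24 → Nov 30, 1822 (end of Nov, 30 days; 327 left).
−30 → Oct 31, 1822 (end of Oct, 31 days; 297 left).
−31 → Sep 30, 1822 (end of Sep, 30 days; 266 left).
−30 → Aug 31, 1822 (end of Aug, 31 days; 236 left).
−31 → Jul 31, 1822 (end of Jul, 31 days; 205 left).
−31 → Jun 30, 1822 (end of Jun, 30 days; 174 left).
−30 → May 31, 1822 (end of May, 31 days; 144 left).
−31 → Apr 30, 1822 (end of Apr, 30 days; 113 left).
−30 → Mar 31, 1822 (end of Mar, 31 days; 83 left).
−31 → Feb 28, 1822 (end of Feb, 28 days; 52 left).
−28 → Jan 31, 1822 (end of Jan, 31 days; 24 left).
−24 → Jan 7, 1822.

January 7, 1822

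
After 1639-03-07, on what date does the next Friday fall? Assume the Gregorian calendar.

Mar 7, 1639 is a Monday.
From Monday to the next Friday is 4 days.
Mar 7, 1639 + 4 = Mar 11, 1639.

March 11, 1639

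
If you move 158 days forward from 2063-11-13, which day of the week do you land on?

Saturday

First find the weekday of Nov 13, 2063. Doomsday rule: the anchor day for the 2000s is Tuesday. For year 63: 63÷12 = 5 r 3, and 3÷4 = 0, so 5+3+0 = 8.
Tuesday + 8 ≡ Wednesday — that's 2063's doomsday.
In November the doomsday date is Nov 7.
Nov 13 is 6 days after Nov 7; 6 mod 7 = 6, so Wednesday + 6 = Tuesday.
158 mod 7 = 4, so 158 days after a Tuesday is Tuesday + 4 = Saturday.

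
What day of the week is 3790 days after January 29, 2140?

First find the weekday of Jan 29, 2140. Doomsday rule: the anchor day for the 2100s is Sunday. For year 40: 40÷12 = 3 r 4, and 4÷4 = 1, so 3+4+1 = 8.
Sunday + 8 ≡ Monday — that's 2140's doomsday.
In January the doomsday date is Jan 4 (2140 is a leap year (divisible by 4)).
Jan 29 is 25 days after Jan 4; 25 mod 7 = 4, so Monday + 4 = Friday.
3790 mod 7 = 3, so 3790 days after a Friday is Friday + 3 = Monday.

Monday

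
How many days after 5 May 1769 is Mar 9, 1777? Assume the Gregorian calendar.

May 5, 1769 → May 5, 1770: 365 days.
May 5, 1770 → May 5, 1771: 365 days.
May 5, 1771 → May 5, 1772: 366 days (Feb 29, 1772 is in that span).
May 5, 1772 → May 5, 1773: 365 days.
May 5, 1773 → May 5, 1774: 365 days.
May 5, 1774 → May 5, 1775: 365 days.
May 5, 1775 → May 5, 1776: 366 days (Feb 29, 1776 is in that span).
May 5, 1776 → Jun 5, 1776: 31 days (May has 31).
Jun 5, 1776 → Jul 5, 1776: 30 days (June has 30).
Jul 5, 1776 → Aug 5, 1776: 31 days (July has 31).
Aug 5, 1776 → Sep 5, 1776: 31 days (August has 31).
Sep 5, 1776 → Oct 5, 1776: 30 days (September has 30).
Oct 5, 1776 → Nov 5, 1776: 31 days (October has 31).
Nov 5, 1776 → Dec 5, 1776: 30 days (November has 30).
Dec 5, 1776 → Jan 5, 1777: 31 days (December has 31).
Jan 5, 1777 → Feb 5, 1777: 31 days (January has 31).
Feb 5, 1777 → Mar 5, 1777: 28 days (February has 28).
Mar 5, 1777 → Mar 9, 1777: 4 days.
Total: 2865 days.

2865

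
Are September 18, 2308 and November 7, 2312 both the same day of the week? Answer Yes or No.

From Sep 18, 2308 to Nov 7, 2312 is 1511 days.
1511 mod 7 = 6, so they are different weekdays.
(Sep 18, 2308 is a Friday; Nov 7, 2312 is a Thursday.)

No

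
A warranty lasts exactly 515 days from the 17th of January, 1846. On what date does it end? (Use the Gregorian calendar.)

June 16, 1847

+365 (one year) → Jan 17, 1847 (150 left).
Jan has 31 days: +15 → Feb 1, 1847 (135 left).
Feb has 28 days: +28 → Mar 1, 1847 (107 left).
Mar has 31 days: +31 → Apr 1, 1847 (76 left).
Apr has 30 days: +30 → May 1, 1847 (46 left).
May has 31 days: +31 → Jun 1, 1847 (15 left).
+15 → Jun 16, 1847.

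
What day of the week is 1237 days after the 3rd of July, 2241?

Jul 3, 2241 is a Saturday.
1237 mod 7 = 5, so 1237 days after a Saturday is Saturday + 5 = Thursday.

Thursday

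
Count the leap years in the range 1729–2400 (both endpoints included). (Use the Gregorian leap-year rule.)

Multiples of 4 in [1729,2400]: 168.
Of those, multiples of 100: 7 (not leap unless ÷400).
Multiples of 400: 2.
Leap years = 168 − 7 + 2 = 163.

163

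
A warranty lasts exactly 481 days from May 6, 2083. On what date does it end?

+366 (one year; includes Feb 29, 2084) → May 6, 2084 (115 left).
May has 31 days: +26 → Jun 1, 2084 (89 left).
Jun has 30 days: +30 → Jul 1, 2084 (59 left).
Jul has 31 days: +31 → Aug 1, 2084 (28 left).
+28 → Aug 29, 2084.

August 29, 2084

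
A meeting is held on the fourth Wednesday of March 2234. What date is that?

March 1, 2234 is a Saturday.
The first Wednesday is therefore March 5 (4 days later).
The fourth Wednesday is 5 + 3×7 = March 26.

March 26, 2234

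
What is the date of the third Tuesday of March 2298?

March 1, 2298 is a Tuesday.
The first Tuesday is therefore March 1 (same day).
The third Tuesday is 1 + 2×7 = March 15.

March 15, 2298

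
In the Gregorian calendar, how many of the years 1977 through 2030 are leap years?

Multiples of 4 in [1977,2030]: 13.
Of those, multiples of 100: 1 (not leap unless ÷400).
Multiples of 400: 1.
Leap years = 13 − 1 + 1 = 13.

13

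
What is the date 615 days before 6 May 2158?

August 29, 2156

−365 (one year) → May 6, 2157 (250 left).
−6 → Apr 30, 2157 (end of Apr, 30 days; 244 left).
−30 → Mar 31, 2157 (end of Mar, 31 days; 214 left).
−31 → Feb 28, 2157 (end of Feb, 28 days; 183 left).
−28 → Jan 31, 2157 (end of Jan, 31 days; 155 left).
−31 → Dec 31, 2156 (end of Dec, 31 days; 124 left).
−31 → Nov 30, 2156 (end of Nov, 30 days; 93 left).
−30 → Oct 31, 2156 (end of Oct, 31 days; 63 left).
−31 → Sep 30, 2156 (end of Sep, 30 days; 32 left).
−30 → Aug 31, 2156 (end of Aug, 31 days; 2 left).
−2 → Aug 29, 2156.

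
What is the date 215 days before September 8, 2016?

February 6, 2016

−8 → Aug 31, 2016 (end of Aug, 31 days; 207 left).
−31 → Jul 31, 2016 (end of Jul, 31 days; 176 left).
−31 → Jun 30, 2016 (end of Jun, 30 days; 145 left).
−30 → May 31, 2016 (end of May, 31 days; 115 left).
−31 → Apr 30, 2016 (end of Apr, 30 days; 84 left).
−30 → Mar 31, 2016 (end of Mar, 31 days; 54 left).
−31 → Feb 29, 2016 (end of Feb, 29 days; 23 left).
−23 → Feb 6, 2016.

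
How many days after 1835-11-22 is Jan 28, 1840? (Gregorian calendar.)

Nov 22, 1835 → Nov 22, 1836: 366 days (Feb 29, 1836 is in that span).
Nov 22, 1836 → Nov 22, 1837: 365 days.
Nov 22, 1837 → Nov 22, 1838: 365 days.
Nov 22, 1838 → Nov 22, 1839: 365 days.
Nov 22, 1839 → Dec 22, 1839: 30 days (November has 30).
Dec 22, 1839 → Jan 22, 1840: 31 days (December has 31).
Jan 22, 1840 → Jan 28, 1840: 6 days.
Total: 1528 days.

1528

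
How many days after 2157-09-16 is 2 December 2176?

Sep 16, 2157 → Sep 16, 2158: 365 days.
Sep 16, 2158 → Sep 16, 2159: 365 days.
Sep 16, 2159 → Sep 16, 2160: 366 days (Feb 29, 2160 is in that span).
Sep 16, 2160 → Sep 16, 2161: 365 days.
Sep 16, 2161 → Sep 16, 2162: 365 days.
Sep 16, 2162 → Sep 16, 2163: 365 days.
Sep 16, 2163 → Sep 16, 2164: 366 days (Feb 29, 2164 is in that span).
Sep 16, 2164 → Sep 16, 2165: 365 days.
Sep 16, 2165 → Sep 16, 2166: 365 days.
Sep 16, 2166 → Sep 16, 2167: 365 days.
Sep 16, 2167 → Sep 16, 2168: 366 days (Feb 29, 2168 is in that span).
Sep 16, 2168 → Sep 16, 2169: 365 days.
Sep 16, 2169 → Sep 16, 2170: 365 days.
Sep 16, 2170 → Sep 16, 2171: 365 days.
Sep 16, 2171 → Sep 16, 2172: 366 days (Feb 29, 2172 is in that span).
Sep 16, 2172 → Sep 16, 2173: 365 days.
Sep 16, 2173 → Sep 16, 2174: 365 days.
Sep 16, 2174 → Sep 16, 2175: 365 days.
Sep 16, 2175 → Sep 16, 2176: 366 days (Feb 29, 2176 is in that span).
Sep 16, 2176 → Oct 16, 2176: 30 days (September has 30).
Oct 16, 2176 → Nov 16, 2176: 31 days (October has 31).
Nov 16, 2176 → Dec 2, 2176: 16 days.
Total: 7017 days.

7017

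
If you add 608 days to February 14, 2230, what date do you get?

October 15, 2231

+365 (one year) → Feb 14, 2231 (243 left).
Feb has 28 days: +15 → Mar 1, 2231 (228 left).
Mar has 31 days: +31 → Apr 1, 2231 (197 left).
Apr has 30 days: +30 → May 1, 2231 (167 left).
May has 31 days: +31 → Jun 1, 2231 (136 left).
Jun has 30 days: +30 → Jul 1, 2231 (106 left).
Jul has 31 days: +31 → Aug 1, 2231 (75 left).
Aug has 31 days: +31 → Sep 1, 2231 (44 left).
Sep has 30 days: +30 → Oct 1, 2231 (14 left).
+14 → Oct 15, 2231.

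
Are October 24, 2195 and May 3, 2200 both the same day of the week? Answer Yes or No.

Yes

From Oct 24, 2195 to May 3, 2200 is 1652 days.
1652 mod 7 = 0, so they are the same weekday.
(Oct 24, 2195 is a Saturday; May 3, 2200 is a Saturday.)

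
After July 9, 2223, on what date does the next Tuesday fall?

July 15, 2223

Jul 9, 2223 is a Wednesday.
From Wednesday to the next Tuesday is 6 days.
Jul 9, 2223 + 6 = Jul 15, 2223.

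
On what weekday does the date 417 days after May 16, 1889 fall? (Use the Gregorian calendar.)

Monday

May 16, 1889 is a Thursday.
417 mod 7 = 4, so 417 days after a Thursday is Thursday + 4 = Monday.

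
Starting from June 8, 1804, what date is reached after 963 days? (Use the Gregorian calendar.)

January 27, 1807

+365 (one year) → Jun 8, 1805 (598 left).
+365 (one year) → Jun 8, 1806 (233 left).
Jun has 30 days: +23 → Jul 1, 1806 (210 left).
Jul has 31 days: +31 → Aug 1, 1806 (179 left).
Aug has 31 days: +31 → Sep 1, 1806 (148 left).
Sep has 30 days: +30 → Oct 1, 1806 (118 left).
Oct has 31 days: +31 → Nov 1, 1806 (87 left).
Nov has 30 days: +30 → Dec 1, 1806 (57 left).
Dec has 31 days: +31 → Jan 1, 1807 (26 left).
+26 → Jan 27, 1807.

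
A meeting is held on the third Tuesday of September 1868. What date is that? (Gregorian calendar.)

September 15, 1868

September 1, 1868 is a Tuesday.
The first Tuesday is therefore September 1 (same day).
The third Tuesday is 1 + 2×7 = September 15.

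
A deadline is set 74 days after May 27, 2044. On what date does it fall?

May has 31 days: +5 → Jun 1, 2044 (69 left).
Jun has 30 days: +30 → Jul 1, 2044 (39 left).
Jul has 31 days: +31 → Aug 1, 2044 (8 left).
+8 → Aug 9, 2044.

August 9, 2044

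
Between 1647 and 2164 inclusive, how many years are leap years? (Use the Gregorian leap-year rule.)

Multiples of 4 in [1647,2164]: 130.
Of those, multiples of 100: 5 (not leap unless ÷400).
Multiples of 400: 1.
Leap years = 130 − 5 + 1 = 126.

126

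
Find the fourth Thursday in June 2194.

June 1, 2194 is a Sunday.
The first Thursday is therefore June 5 (4 days later).
The fourth Thursday is 5 + 3×7 = June 26.

June 26, 2194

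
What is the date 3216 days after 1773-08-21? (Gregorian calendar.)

June 11, 1782

+365 (one year) → Aug 21, 1774 (2851 left).
+365 (one year) → Aug 21, 1775 (2486 left).
+366 (one year; includes Feb 29, 1776) → Aug 21, 1776 (2120 left).
+365 (one year) → Aug 21, 1777 (1755 left).
+365 (one year) → Aug 21, 1778 (1390 left).
+365 (one year) → Aug 21, 1779 (1025 left).
+366 (one year; includes Feb 29, 1780) → Aug 21, 1780 (659 left).
+365 (one year) → Aug 21, 1781 (294 left).
Aug has 31 days: +11 → Sep 1, 1781 (283 left).
Sep has 30 days: +30 → Oct 1, 1781 (253 left).
Oct has 31 days: +31 → Nov 1, 1781 (222 left).
Nov has 30 days: +30 → Dec 1, 1781 (192 left).
Dec has 31 days: +31 → Jan 1, 1782 (161 left).
Jan has 31 days: +31 → Feb 1, 1782 (130 left).
Feb has 28 days: +28 → Mar 1, 1782 (102 left).
Mar has 31 days: +31 → Apr 1, 1782 (71 left).
Apr has 30 days: +30 → May 1, 1782 (41 left).
May has 31 days: +31 → Jun 1, 1782 (10 left).
+10 → Jun 11, 1782.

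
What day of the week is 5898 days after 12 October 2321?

First find the weekday of Oct 12, 2321. Doomsday rule: the anchor day for the 2300s is Wednesday. For year 21: 21÷12 = 1 r 9, and 9÷4 = 2, so 1+9+2 = 12.
Wednesday + 12 ≡ Monday — that's 2321's doomsday.
In October the doomsday date is Oct 10.
Oct 12 is 2 days after Oct 10; 2 mod 7 = 2, so Monday + 2 = Wednesday.
5898 mod 7 = 4, so 5898 days after a Wednesday is Wednesday + 4 = Sunday.

Sunday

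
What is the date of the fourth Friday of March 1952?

March 28, 1952

March 1, 1952 is a Saturday.
The first Friday is therefore March 7 (6 days later).
The fourth Friday is 7 + 3×7 = March 28.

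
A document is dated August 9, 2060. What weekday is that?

January 1, 2060 is a Thursday.
Jan 1, 2060 → Feb 1, 2060: 31 days (January has 31).
Feb 1, 2060 → Mar 1, 2060: 29 days (February has 29).
Mar 1, 2060 → Apr 1, 2060: 31 days (March has 31).
Apr 1, 2060 → May 1, 2060: 30 days (April has 30).
May 1, 2060 → Jun 1, 2060: 31 days (May has 31).
Jun 1, 2060 → Jul 1, 2060: 30 days (June has 30).
Jul 1, 2060 → Aug 1, 2060: 31 days (July has 31).
Aug 1, 2060 → Aug 9, 2060: 8 days.
Total: 221 days.
221 mod 7 = 4, so Thursday + 4 = Monday.

Monday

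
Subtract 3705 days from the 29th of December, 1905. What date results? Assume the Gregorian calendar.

November 6, 1895

−365 (one year) → Dec 29, 1904 (3340 left).
−366 (one year; includes Feb 29, 1904) → Dec 29, 1903 (2974 left).
−365 (one year) → Dec 29, 1902 (2609 left).
−365 (one year) → Dec 29, 1901 (2244 left).
−365 (one year) → Dec 29, 1900 (1879 left).
−365 (one year) → Dec 29, 1899 (1514 left).
−365 (one year) → Dec 29, 1898 (1149 left).
−365 (one year) → Dec 29, 1897 (784 left).
−365 (one year) → Dec 29, 1896 (419 left).
−366 (one year; includes Feb 29, 1896) → Dec 29, 1895 (53 left).
−29 → Nov 30, 1895 (end of Nov, 30 days; 24 left).
−24 → Nov 6, 1895.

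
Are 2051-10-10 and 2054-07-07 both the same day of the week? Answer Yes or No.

From Oct 10, 2051 to Jul 7, 2054 is 1001 days.
1001 mod 7 = 0, so they are the same weekday.
(Oct 10, 2051 is a Tuesday; Jul 7, 2054 is a Tuesday.)

Yes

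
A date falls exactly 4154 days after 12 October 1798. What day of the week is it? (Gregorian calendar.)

Monday

First find the weekday of Oct 12, 1798. Doomsday rule: the anchor day for the 1700s is Sunday. For year 98: 98÷12 = 8 r 2, and 2÷4 = 0, so 8+2+0 = 10.
Sunday + 10 ≡ Wednesday — that's 1798's doomsday.
In October the doomsday date is Oct 10.
Oct 12 is 2 days after Oct 10; 2 mod 7 = 2, so Wednesday + 2 = Friday.
4154 mod 7 = 3, so 4154 days after a Friday is Friday + 3 = Monday.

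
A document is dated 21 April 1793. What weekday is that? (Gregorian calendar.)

Sunday

Doomsday rule: the anchor day for the 1700s is Sunday. For year 93: 93÷12 = 7 r 9, and 9÷4 = 2, so 7+9+2 = 18.
Sunday + 18 ≡ Thursday — that's 1793's doomsday.
In April the doomsday date is Apr 4.
Apr 21 is 17 days after Apr 4; 17 mod 7 = 3, so Thursday + 3 = Sunday.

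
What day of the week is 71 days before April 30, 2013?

Monday

Apr 30, 2013 is a Tuesday.
71 mod 7 = 1, so 71 days before a Tuesday is Tuesday − 1 = Monday.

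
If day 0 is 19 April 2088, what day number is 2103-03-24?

Apr 19, 2088 → Apr 19, 2089: 365 days.
Apr 19, 2089 → Apr 19, 2090: 365 days.
Apr 19, 2090 → Apr 19, 2091: 365 days.
Apr 19, 2091 → Apr 19, 2092: 366 days (Feb 29, 2092 is in that span).
Apr 19, 2092 → Apr 19, 2093: 365 days.
Apr 19, 2093 → Apr 19, 2094: 365 days.
Apr 19, 2094 → Apr 19, 2095: 365 days.
Apr 19, 2095 → Apr 19, 2096: 366 days (Feb 29, 2096 is in that span).
Apr 19, 2096 → Apr 19, 2097: 365 days.
Apr 19, 2097 → Apr 19, 2098: 365 days.
Apr 19, 2098 → Apr 19, 2099: 365 days.
Apr 19, 2099 → Apr 19, 2100: 365 days.
Apr 19, 2100 → Apr 19, 2101: 365 days.
Apr 19, 2101 → Apr 19, 2102: 365 days.
Apr 19, 2102 → May 19, 2102: 30 days (April has 30).
May 19, 2102 → Jun 19, 2102: 31 days (May has 31).
Jun 19, 2102 → Jul 19, 2102: 30 days (June has 30).
Jul 19, 2102 → Aug 19, 2102: 31 days (July has 31).
Aug 19, 2102 → Sep 19, 2102: 31 days (August has 31).
Sep 19, 2102 → Oct 19, 2102: 30 days (September has 30).
Oct 19, 2102 → Nov 19, 2102: 31 days (October has 31).
Nov 19, 2102 → Dec 19, 2102: 30 days (November has 30).
Dec 19, 2102 → Jan 19, 2103: 31 days (December has 31).
Jan 19, 2103 → Feb 19, 2103: 31 days (January has 31).
Feb 19, 2103 → Mar 19, 2103: 28 days (February has 28).
Mar 19, 2103 → Mar 24, 2103: 5 days.
Total: 5451 days.

5451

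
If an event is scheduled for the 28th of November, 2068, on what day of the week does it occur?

Wednesday

January 1, 2068 is a Sunday.
Jan 1, 2068 → Feb 1, 2068: 31 days (January has 31).
Feb 1, 2068 → Mar 1, 2068: 29 days (February has 29).
Mar 1, 2068 → Apr 1, 2068: 31 days (March has 31).
Apr 1, 2068 → May 1, 2068: 30 days (April has 30).
May 1, 2068 → Jun 1, 2068: 31 days (May has 31).
Jun 1, 2068 → Jul 1, 2068: 30 days (June has 30).
Jul 1, 2068 → Aug 1, 2068: 31 days (July has 31).
Aug 1, 2068 → Sep 1, 2068: 31 days (August has 31).
Sep 1, 2068 → Oct 1, 2068: 30 days (September has 30).
Oct 1, 2068 → Nov 1, 2068: 31 days (October has 31).
Nov 1, 2068 → Nov 28, 2068: 27 days.
Total: 332 days.
332 mod 7 = 3, so Sunday + 3 = Wednesday.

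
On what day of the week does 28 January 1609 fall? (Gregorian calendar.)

Doomsday rule: the anchor day for the 1600s is Tuesday. For year 09: 9÷12 = 0 r 9, and 9÷4 = 2, so 0+9+2 = 11.
Tuesday + 11 ≡ Saturday — that's 1609's doomsday.
In January the doomsday date is Jan 3 (1609 is not a leap year).
Jan 28 is 25 days after Jan 3; 25 mod 7 = 4, so Saturday + 4 = Wednesday.

Wednesday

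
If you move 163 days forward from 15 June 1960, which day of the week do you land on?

Friday

First find the weekday of Jun 15, 1960. Doomsday rule: the anchor day for the 1900s is Wednesday. For year 60: 60÷12 = 5 r 0, and 0÷4 = 0, so 5+0+0 = 5.
Wednesday + 5 ≡ Monday — that's 1960's doomsday.
In June the doomsday date is Jun 6.
Jun 15 is 9 days after Jun 6; 9 mod 7 = 2, so Monday + 2 = Wednesday.
163 mod 7 = 2, so 163 days after a Wednesday is Wednesday + 2 = Friday.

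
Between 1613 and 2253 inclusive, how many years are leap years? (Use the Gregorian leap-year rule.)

Multiples of 4 in [1613,2253]: 160.
Of those, multiples of 100: 6 (not leap unless ÷400).
Multiples of 400: 1.
Leap years = 160 − 6 + 1 = 155.

155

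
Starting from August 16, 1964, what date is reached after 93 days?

November 17, 1964

Aug has 31 days: +16 → Sep 1, 1964 (77 left).
Sep has 30 days: +30 → Oct 1, 1964 (47 left).
Oct has 31 days: +31 → Nov 1, 1964 (16 left).
+16 → Nov 17, 1964.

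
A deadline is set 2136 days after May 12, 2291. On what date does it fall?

March 17, 2297

+366 (one year; includes Feb 29, 2292) → May 12, 2292 (1770 left).
+365 (one year) → May 12, 2293 (1405 left).
+365 (one year) → May 12, 2294 (1040 left).
+365 (one year) → May 12, 2295 (675 left).
+366 (one year; includes Feb 29, 2296) → May 12, 2296 (309 left).
May has 31 days: +20 → Jun 1, 2296 (289 left).
Jun has 30 days: +30 → Jul 1, 2296 (259 left).
Jul has 31 days: +31 → Aug 1, 2296 (228 left).
Aug has 31 days: +31 → Sep 1, 2296 (197 left).
Sep has 30 days: +30 → Oct 1, 2296 (167 left).
Oct has 31 days: +31 → Nov 1, 2296 (136 left).
Nov has 30 days: +30 → Dec 1, 2296 (106 left).
Dec has 31 days: +31 → Jan 1, 2297 (75 left).
Jan has 31 days: +31 → Feb 1, 2297 (44 left).
Feb has 28 days: +28 → Mar 1, 2297 (16 left).
+16 → Mar 17, 2297.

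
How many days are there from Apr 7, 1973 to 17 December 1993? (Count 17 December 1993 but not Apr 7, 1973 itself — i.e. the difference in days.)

Apr 7, 1973 → Apr 7, 1974: 365 days.
Apr 7, 1974 → Apr 7, 1975: 365 days.
Apr 7, 1975 → Apr 7, 1976: 366 days (Feb 29, 1976 is in that span).
Apr 7, 1976 → Apr 7, 1977: 365 days.
Apr 7, 1977 → Apr 7, 1978: 365 days.
Apr 7, 1978 → Apr 7, 1979: 365 days.
Apr 7, 1979 → Apr 7, 1980: 366 days (Feb 29, 1980 is in that span).
Apr 7, 1980 → Apr 7, 1981: 365 days.
Apr 7, 1981 → Apr 7, 1982: 365 days.
Apr 7, 1982 → Apr 7, 1983: 365 days.
Apr 7, 1983 → Apr 7, 1984: 366 days (Feb 29, 1984 is in that span).
Apr 7, 1984 → Apr 7, 1985: 365 days.
Apr 7, 1985 → Apr 7, 1986: 365 days.
Apr 7, 1986 → Apr 7, 1987: 365 days.
Apr 7, 1987 → Apr 7, 1988: 366 days (Feb 29, 1988 is in that span).
Apr 7, 1988 → Apr 7, 1989: 365 days.
Apr 7, 1989 → Apr 7, 1990: 365 days.
Apr 7, 1990 → Apr 7, 1991: 365 days.
Apr 7, 1991 → Apr 7, 1992: 366 days (Feb 29, 1992 is in that span).
Apr 7, 1992 → Apr 7, 1993: 365 days.
Apr 7, 1993 → May 7, 1993: 30 days (April has 30).
May 7, 1993 → Jun 7, 1993: 31 days (May has 31).
Jun 7, 1993 → Jul 7, 1993: 30 days (June has 30).
Jul 7, 1993 → Aug 7, 1993: 31 days (July has 31).
Aug 7, 1993 → Sep 7, 1993: 31 days (August has 31).
Sep 7, 1993 → Oct 7, 1993: 30 days (September has 30).
Oct 7, 1993 → Nov 7, 1993: 31 days (October has 31).
Nov 7, 1993 → Dec 7, 1993: 30 days (November has 30).
Dec 7, 1993 → Dec 17, 1993: 10 days.
Total: 7559 days.

7559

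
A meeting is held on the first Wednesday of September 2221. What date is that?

September 1, 2221 is a Saturday.
The first Wednesday is therefore September 5 (4 days later).

September 5, 2221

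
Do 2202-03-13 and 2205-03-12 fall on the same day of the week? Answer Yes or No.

No

From Mar 13, 2202 to Mar 12, 2205 is 1095 days.
1095 mod 7 = 3, so they are different weekdays.
(Mar 13, 2202 is a Saturday; Mar 12, 2205 is a Tuesday.)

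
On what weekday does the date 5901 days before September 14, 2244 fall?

First find the weekday of Sep 14, 2244. Doomsday rule: the anchor day for the 2200s is Friday. For year 44: 44÷12 = 3 r 8, and 8÷4 = 2, so 3+8+2 = 13.
Friday + 13 ≡ Thursday — that's 2244's doomsday.
In September the doomsday date is Sep 5.
Sep 14 is 9 days after Sep 5; 9 mod 7 = 2, so Thursday + 2 = Saturday.
5901 mod 7 = 0, so 5901 days before a Saturday is Saturday − 0 = Saturday.

Saturday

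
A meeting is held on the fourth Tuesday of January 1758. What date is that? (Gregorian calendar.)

January 1, 1758 is a Sunday.
The first Tuesday is therefore January 3 (2 days later).
The fourth Tuesday is 3 + 3×7 = January 24.

January 24, 1758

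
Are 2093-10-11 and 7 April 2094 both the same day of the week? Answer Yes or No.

No

From Oct 11, 2093 to Apr 7, 2094 is 178 days.
178 mod 7 = 3, so they are different weekdays.
(Oct 11, 2093 is a Sunday; Apr 7, 2094 is a Wednesday.)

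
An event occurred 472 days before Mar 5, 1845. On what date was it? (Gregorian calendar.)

November 19, 1843

−365 (one year) → Mar 5, 1844 (107 left).
−5 → Feb 29, 1844 (end of Feb, 29 days; 102 left).
−29 → Jan 31, 1844 (end of Jan, 31 days; 73 left).
−31 → Dec 31, 1843 (end of Dec, 31 days; 42 left).
−31 → Nov 30, 1843 (end of Nov, 30 days; 11 left).
−11 → Nov 19, 1843.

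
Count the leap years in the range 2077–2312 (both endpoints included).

Multiples of 4 in [2077,2312]: 59.
Of those, multiples of 100: 3 (not leap unless ÷400).
Multiples of 400: 0.
Leap years = 59 − 3 + 0 = 56.

56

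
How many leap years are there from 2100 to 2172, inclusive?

18

Multiples of 4 in [2100,2172]: 19.
Of those, multiples of 100: 1 (not leap unless ÷400).
Multiples of 400: 0.
Leap years = 19 − 1 + 0 = 18.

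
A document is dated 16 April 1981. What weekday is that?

Doomsday rule: the anchor day for the 1900s is Wednesday. For year 81: 81÷12 = 6 r 9, and 9÷4 = 2, so 6+9+2 = 17.
Wednesday + 17 ≡ Saturday — that's 1981's doomsday.
In April the doomsday date is Apr 4.
Apr 16 is 12 days after Apr 4; 12 mod 7 = 5, so Saturday + 5 = Thursday.

Thursday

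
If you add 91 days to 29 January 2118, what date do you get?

Jan has 31 days: +3 → Feb 1, 2118 (88 left).
Feb has 28 days: +28 → Mar 1, 2118 (60 left).
Mar has 31 days: +31 → Apr 1, 2118 (29 left).
+29 → Apr 30, 2118.

April 30, 2118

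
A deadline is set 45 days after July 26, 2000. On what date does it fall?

September 9, 2000

Jul has 31 days: +6 → Aug 1, 2000 (39 left).
Aug has 31 days: +31 → Sep 1, 2000 (8 left).
+8 → Sep 9, 2000.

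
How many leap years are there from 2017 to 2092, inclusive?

Multiples of 4 in [2017,2092]: 19.
Of those, multiples of 100: 0 (not leap unless ÷400).
Multiples of 400: 0.
Leap years = 19 − 0 + 0 = 19.

19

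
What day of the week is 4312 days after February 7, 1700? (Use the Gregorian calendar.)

Feb 7, 1700 is a Sunday.
4312 mod 7 = 0, so 4312 days after a Sunday is Sunday + 0 = Sunday.

Sunday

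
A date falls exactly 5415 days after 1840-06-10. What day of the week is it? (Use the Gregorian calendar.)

First find the weekday of Jun 10, 1840. Doomsday rule: the anchor day for the 1800s is Friday. For year 40: 40÷12 = 3 r 4, and 4÷4 = 1, so 3+4+1 = 8.
Friday + 8 ≡ Saturday — that's 1840's doomsday.
In June the doomsday date is Jun 6.
Jun 10 is 4 days after Jun 6; 4 mod 7 = 4, so Saturday + 4 = Wednesday.
5415 mod 7 = 4, so 5415 days after a Wednesday is Wednesday + 4 = Sunday.

Sunday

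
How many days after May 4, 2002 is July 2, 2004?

790

May 4, 2002 → May 4, 2003: 365 days.
May 4, 2003 → May 4, 2004: 366 days (Feb 29, 2004 is in that span).
May 4, 2004 → Jun 4, 2004: 31 days (May has 31).
Jun 4, 2004 → Jul 2, 2004: 28 days.
Total: 790 days.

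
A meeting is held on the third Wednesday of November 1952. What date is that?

November 1, 1952 is a Saturday.
The first Wednesday is therefore November 5 (4 days later).
The third Wednesday is 5 + 2×7 = November 19.

November 19, 1952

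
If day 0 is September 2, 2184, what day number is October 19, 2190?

2238

Sep 2, 2184 → Sep 2, 2185: 365 days.
Sep 2, 2185 → Sep 2, 2186: 365 days.
Sep 2, 2186 → Sep 2, 2187: 365 days.
Sep 2, 2187 → Sep 2, 2188: 366 days (Feb 29, 2188 is in that span).
Sep 2, 2188 → Sep 2, 2189: 365 days.
Sep 2, 2189 → Sep 2, 2190: 365 days.
Sep 2, 2190 → Oct 2, 2190: 30 days (September has 30).
Oct 2, 2190 → Oct 19, 2190: 17 days.
Total: 2238 days.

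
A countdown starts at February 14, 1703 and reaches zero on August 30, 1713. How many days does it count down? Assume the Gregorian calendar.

3850

Feb 14, 1703 → Feb 14, 1704: 365 days.
Feb 14, 1704 → Feb 14, 1705: 366 days (Feb 29, 1704 is in that span).
Feb 14, 1705 → Feb 14, 1706: 365 days.
Feb 14, 1706 → Feb 14, 1707: 365 days.
Feb 14, 1707 → Feb 14, 1708: 365 days.
Feb 14, 1708 → Feb 14, 1709: 366 days (Feb 29, 1708 is in that span).
Feb 14, 1709 → Feb 14, 1710: 365 days.
Feb 14, 1710 → Feb 14, 1711: 365 days.
Feb 14, 1711 → Feb 14, 1712: 365 days.
Feb 14, 1712 → Feb 14, 1713: 366 days (Feb 29, 1712 is in that span).
Feb 14, 1713 → Mar 14, 1713: 28 days (February has 28).
Mar 14, 1713 → Apr 14, 1713: 31 days (March has 31).
Apr 14, 1713 → May 14, 1713: 30 days (April has 30).
May 14, 1713 → Jun 14, 1713: 31 days (May has 31).
Jun 14, 1713 → Jul 14, 1713: 30 days (June has 30).
Jul 14, 1713 → Aug 14, 1713: 31 days (July has 31).
Aug 14, 1713 → Aug 30, 1713: 16 days.
Total: 3850 days.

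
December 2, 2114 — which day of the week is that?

Sunday

Doomsday rule: the anchor day for the 2100s is Sunday. For year 14: 14÷12 = 1 r 2, and 2÷4 = 0, so 1+2+0 = 3.
Sunday + 3 ≡ Wednesday — that's 2114's doomsday.
In December the doomsday date is Dec 12.
Dec 2 is 10 days before Dec 12; 10 mod 7 = 3, so Wednesday − 3 = Sunday.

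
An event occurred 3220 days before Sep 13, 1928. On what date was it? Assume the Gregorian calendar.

−366 (one year; includes Feb 29, 1928) → Sep 13, 1927 (2854 left).
−365 (one year) → Sep 13, 1926 (2489 left).
−365 (one year) → Sep 13, 1925 (2124 left).
−365 (one year) → Sep 13, 1924 (1759 left).
−366 (one year; includes Feb 29, 1924) → Sep 13, 1923 (1393 left).
−365 (one year) → Sep 13, 1922 (1028 left).
−365 (one year) → Sep 13, 1921 (663 left).
−365 (one year) → Sep 13, 1920 (298 left).
−13 → Aug 31, 1920 (end of Aug, 31 days; 285 left).
−31 → Jul 31, 1920 (end of Jul, 31 days; 254 left).
−31 → Jun 30, 1920 (end of Jun, 30 days; 223 left).
−30 → May 31, 1920 (end of May, 31 days; 193 left).
−31 → Apr 30, 1920 (end of Apr, 30 days; 162 left).
−30 → Mar 31, 1920 (end of Mar, 31 days; 132 left).
−31 → Feb 29, 1920 (end of Feb, 29 days; 101 left).
−29 → Jan 31, 1920 (end of Jan, 31 days; 72 left).
−31 → Dec 31, 1919 (end of Dec, 31 days; 41 left).
−31 → Nov 30, 1919 (end of Nov, 30 days; 10 left).
−10 → Nov 20, 1919.

November 20, 1919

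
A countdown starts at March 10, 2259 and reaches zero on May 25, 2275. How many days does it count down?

5920

Mar 10, 2259 → Mar 10, 2260: 366 days (Feb 29, 2260 is in that span).
Mar 10, 2260 → Mar 10, 2261: 365 days.
Mar 10, 2261 → Mar 10, 2262: 365 days.
Mar 10, 2262 → Mar 10, 2263: 365 days.
Mar 10, 2263 → Mar 10, 2264: 366 days (Feb 29, 2264 is in that span).
Mar 10, 2264 → Mar 10, 2265: 365 days.
Mar 10, 2265 → Mar 10, 2266: 365 days.
Mar 10, 2266 → Mar 10, 2267: 365 days.
Mar 10, 2267 → Mar 10, 2268: 366 days (Feb 29, 2268 is in that span).
Mar 10, 2268 → Mar 10, 2269: 365 days.
Mar 10, 2269 → Mar 10, 2270: 365 days.
Mar 10, 2270 → Mar 10, 2271: 365 days.
Mar 10, 2271 → Mar 10, 2272: 366 days (Feb 29, 2272 is in that span).
Mar 10, 2272 → Mar 10, 2273: 365 days.
Mar 10, 2273 → Mar 10, 2274: 365 days.
Mar 10, 2274 → Mar 10, 2275: 365 days.
Mar 10, 2275 → Apr 10, 2275: 31 days (March has 31).
Apr 10, 2275 → May 10, 2275: 30 days (April has 30).
May 10, 2275 → May 25, 2275: 15 days.
Total: 5920 days.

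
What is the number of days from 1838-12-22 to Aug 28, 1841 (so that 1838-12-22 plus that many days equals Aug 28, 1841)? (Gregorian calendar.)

Dec 22, 1838 → Dec 22, 1839: 365 days.
Dec 22, 1839 → Dec 22, 1840: 366 days (Feb 29, 1840 is in that span).
Dec 22, 1840 → Jan 22, 1841: 31 days (December has 31).
Jan 22, 1841 → Feb 22, 1841: 31 days (January has 31).
Feb 22, 1841 → Mar 22, 1841: 28 days (February has 28).
Mar 22, 1841 → Apr 22, 1841: 31 days (March has 31).
Apr 22, 1841 → May 22, 1841: 30 days (April has 30).
May 22, 1841 → Jun 22, 1841: 31 days (May has 31).
Jun 22, 1841 → Jul 22, 1841: 30 days (June has 30).
Jul 22, 1841 → Aug 22, 1841: 31 days (July has 31).
Aug 22, 1841 → Aug 28, 1841: 6 days.
Total: 980 days.

980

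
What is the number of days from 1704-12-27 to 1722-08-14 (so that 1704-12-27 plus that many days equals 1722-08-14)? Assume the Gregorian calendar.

Dec 27, 1704 → Dec 27, 1705: 365 days.
Dec 27, 1705 → Dec 27, 1706: 365 days.
Dec 27, 1706 → Dec 27, 1707: 365 days.
Dec 27, 1707 → Dec 27, 1708: 366 days (Feb 29, 1708 is in that span).
Dec 27, 1708 → Dec 27, 1709: 365 days.
Dec 27, 1709 → Dec 27, 1710: 365 days.
Dec 27, 1710 → Dec 27, 1711: 365 days.
Dec 27, 1711 → Dec 27, 1712: 366 days (Feb 29, 1712 is in that span).
Dec 27, 1712 → Dec 27, 1713: 365 days.
Dec 27, 1713 → Dec 27, 1714: 365 days.
Dec 27, 1714 → Dec 27, 1715: 365 days.
Dec 27, 1715 → Dec 27, 1716: 366 days (Feb 29, 1716 is in that span).
Dec 27, 1716 → Dec 27, 1717: 365 days.
Dec 27, 1717 → Dec 27, 1718: 365 days.
Dec 27, 1718 → Dec 27, 1719: 365 days.
Dec 27, 1719 → Dec 27, 1720: 366 days (Feb 29, 1720 is in that span).
Dec 27, 1720 → Dec 27, 1721: 365 days.
Dec 27, 1721 → Jan 27, 1722: 31 days (December has 31).
Jan 27, 1722 → Feb 27, 1722: 31 days (January has 31).
Feb 27, 1722 → Mar 27, 1722: 28 days (February has 28).
Mar 27, 1722 → Apr 27, 1722: 31 days (March has 31).
Apr 27, 1722 → May 27, 1722: 30 days (April has 30).
May 27, 1722 → Jun 27, 1722: 31 days (May has 31).
Jun 27, 1722 → Jul 27, 1722: 30 days (June has 30).
Jul 27, 1722 → Aug 14, 1722: 18 days.
Total: 6439 days.

6439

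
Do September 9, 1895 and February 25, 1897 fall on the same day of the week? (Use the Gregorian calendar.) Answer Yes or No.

No

From Sep 9, 1895 to Feb 25, 1897 is 535 days.
535 mod 7 = 3, so they are different weekdays.
(Sep 9, 1895 is a Monday; Feb 25, 1897 is a Thursday.)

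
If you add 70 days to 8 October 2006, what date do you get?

December 17, 2006

Oct has 31 days: +24 → Nov 1, 2006 (46 left).
Nov has 30 days: +30 → Dec 1, 2006 (16 left).
+16 → Dec 17, 2006.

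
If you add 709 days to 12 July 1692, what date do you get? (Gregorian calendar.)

June 21, 1694

+365 (one year) → Jul 12, 1693 (344 left).
Jul has 31 days: +20 → Aug 1, 1693 (324 left).
Aug has 31 days: +31 → Sep 1, 1693 (293 left).
Sep has 30 days: +30 → Oct 1, 1693 (263 left).
Oct has 31 days: +31 → Nov 1, 1693 (232 left).
Nov has 30 days: +30 → Dec 1, 1693 (202 left).
Dec has 31 days: +31 → Jan 1, 1694 (171 left).
Jan has 31 days: +31 → Feb 1, 1694 (140 left).
Feb has 28 days: +28 → Mar 1, 1694 (112 left).
Mar has 31 days: +31 → Apr 1, 1694 (81 left).
Apr has 30 days: +30 → May 1, 1694 (51 left).
May has 31 days: +31 → Jun 1, 1694 (20 left).
+20 → Jun 21, 1694.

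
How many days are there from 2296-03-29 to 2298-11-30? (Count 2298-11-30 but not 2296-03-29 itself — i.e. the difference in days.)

Mar 29, 2296 → Mar 29, 2297: 365 days.
Mar 29, 2297 → Mar 29, 2298: 365 days.
Mar 29, 2298 → Apr 29, 2298: 31 days (March has 31).
Apr 29, 2298 → May 29, 2298: 30 days (April has 30).
May 29, 2298 → Jun 29, 2298: 31 days (May has 31).
Jun 29, 2298 → Jul 29, 2298: 30 days (June has 30).
Jul 29, 2298 → Aug 29, 2298: 31 days (July has 31).
Aug 29, 2298 → Sep 29, 2298: 31 days (August has 31).
Sep 29, 2298 → Oct 29, 2298: 30 days (September has 30).
Oct 29, 2298 → Nov 29, 2298: 31 days (October has 31).
Nov 29, 2298 → Nov 30, 2298: 1 days.
Total: 976 days.

976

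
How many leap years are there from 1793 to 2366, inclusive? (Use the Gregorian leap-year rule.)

138

Multiples of 4 in [1793,2366]: 143.
Of those, multiples of 100: 6 (not leap unless ÷400).
Multiples of 400: 1.
Leap years = 143 − 6 + 1 = 138.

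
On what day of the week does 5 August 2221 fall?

Doomsday rule: the anchor day for the 2200s is Friday. For year 21: 21÷12 = 1 r 9, and 9÷4 = 2, so 1+9+2 = 12.
Friday + 12 ≡ Wednesday — that's 2221's doomsday.
In August the doomsday date is Aug 8.
Aug 5 is 3 days before Aug 8; 3 mod 7 = 3, so Wednesday − 3 = Sunday.

Sunday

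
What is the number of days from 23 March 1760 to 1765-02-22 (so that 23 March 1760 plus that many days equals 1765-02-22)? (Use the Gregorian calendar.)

Mar 23, 1760 → Mar 23, 1761: 365 days.
Mar 23, 1761 → Mar 23, 1762: 365 days.
Mar 23, 1762 → Mar 23, 1763: 365 days.
Mar 23, 1763 → Mar 23, 1764: 366 days (Feb 29, 1764 is in that span).
Mar 23, 1764 → Apr 23, 1764: 31 days (March has 31).
Apr 23, 1764 → May 23, 1764: 30 days (April has 30).
May 23, 1764 → Jun 23, 1764: 31 days (May has 31).
Jun 23, 1764 → Jul 23, 1764: 30 days (June has 30).
Jul 23, 1764 → Aug 23, 1764: 31 days (July has 31).
Aug 23, 1764 → Sep 23, 1764: 31 days (August has 31).
Sep 23, 1764 → Oct 23, 1764: 30 days (September has 30).
Oct 23, 1764 → Nov 23, 1764: 31 days (October has 31).
Nov 23, 1764 → Dec 23, 1764: 30 days (November has 30).
Dec 23, 1764 → Jan 23, 1765: 31 days (December has 31).
Jan 23, 1765 → Feb 22, 1765: 30 days.
Total: 1797 days.

1797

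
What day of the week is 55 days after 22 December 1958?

Dec 22, 1958 is a Monday.
55 mod 7 = 6, so 55 days after a Monday is Monday + 6 = Sunday.

Sunday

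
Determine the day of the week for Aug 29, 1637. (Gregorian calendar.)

Doomsday rule: the anchor day for the 1600s is Tuesday. For year 37: 37÷12 = 3 r 1, and 1÷4 = 0, so 3+1+0 = 4.
Tuesday + 4 ≡ Saturday — that's 1637's doomsday.
In August the doomsday date is Aug 8.
Aug 29 is 21 days after Aug 8; 21 mod 7 = 0, so Saturday + 0 = Saturday.

Saturday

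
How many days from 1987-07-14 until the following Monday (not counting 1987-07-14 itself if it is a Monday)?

Jul 14, 1987 is a Tuesday.
From Tuesday to the next Monday is 6 days.

6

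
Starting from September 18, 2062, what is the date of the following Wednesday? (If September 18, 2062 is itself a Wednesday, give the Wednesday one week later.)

September 20, 2062

Sep 18, 2062 is a Monday.
From Monday to the next Wednesday is 2 days.
Sep 18, 2062 + 2 = Sep 20, 2062.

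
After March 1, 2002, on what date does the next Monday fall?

March 4, 2002

Mar 1, 2002 is a Friday.
From Friday to the next Monday is 3 days.
Mar 1, 2002 + 3 = Mar 4, 2002.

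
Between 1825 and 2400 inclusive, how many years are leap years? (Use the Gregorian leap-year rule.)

Multiples of 4 in [1825,2400]: 144.
Of those, multiples of 100: 6 (not leap unless ÷400).
Multiples of 400: 2.
Leap years = 144 − 6 + 2 = 140.

140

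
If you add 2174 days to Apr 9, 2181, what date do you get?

+365 (one year) → Apr 9, 2182 (1809 left).
+365 (one year) → Apr 9, 2183 (1444 left).
+366 (one year; includes Feb 29, 2184) → Apr 9, 2184 (1078 left).
+365 (one year) → Apr 9, 2185 (713 left).
+365 (one year) → Apr 9, 2186 (348 left).
Apr has 30 days: +22 → May 1, 2186 (326 left).
May has 31 days: +31 → Jun 1, 2186 (295 left).
Jun has 30 days: +30 → Jul 1, 2186 (265 left).
Jul has 31 days: +31 → Aug 1, 2186 (234 left).
Aug has 31 days: +31 → Sep 1, 2186 (203 left).
Sep has 30 days: +30 → Oct 1, 2186 (173 left).
Oct has 31 days: +31 → Nov 1, 2186 (142 left).
Nov has 30 days: +30 → Dec 1, 2186 (112 left).
Dec has 31 days: +31 → Jan 1, 2187 (81 left).
Jan has 31 days: +31 → Feb 1, 2187 (50 left).
Feb has 28 days: +28 → Mar 1, 2187 (22 left).
+22 → Mar 23, 2187.

March 23, 2187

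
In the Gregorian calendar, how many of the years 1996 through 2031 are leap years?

Multiples of 4 in [1996,2031]: 9.
Of those, multiples of 100: 1 (not leap unless ÷400).
Multiples of 400: 1.
Leap years = 9 − 1 + 1 = 9.

9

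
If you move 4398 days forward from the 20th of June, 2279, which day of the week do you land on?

First find the weekday of Jun 20, 2279. Doomsday rule: the anchor day for the 2200s is Friday. For year 79: 79÷12 = 6 r 7, and 7÷4 = 1, so 6+7+1 = 14.
Friday + 14 ≡ Friday — that's 2279's doomsday.
In June the doomsday date is Jun 6.
Jun 20 is 14 days after Jun 6; 14 mod 7 = 0, so Friday + 0 = Friday.
4398 mod 7 = 2, so 4398 days after a Friday is Friday + 2 = Sunday.

Sunday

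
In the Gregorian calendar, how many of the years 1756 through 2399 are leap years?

156

Multiples of 4 in [1756,2399]: 161.
Of those, multiples of 100: 6 (not leap unless ÷400).
Multiples of 400: 1.
Leap years = 161 − 6 + 1 = 156.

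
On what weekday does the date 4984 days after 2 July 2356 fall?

Monday

First find the weekday of Jul 2, 2356. Doomsday rule: the anchor day for the 2300s is Wednesday. For year 56: 56÷12 = 4 r 8, and 8÷4 = 2, so 4+8+2 = 14.
Wednesday + 14 ≡ Wednesday — that's 2356's doomsday.
In July the doomsday date is Jul 11.
Jul 2 is 9 days before Jul 11; 9 mod 7 = 2, so Wednesday − 2 = Monday.
4984 mod 7 = 0, so 4984 days after a Monday is Monday + 0 = Monday.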